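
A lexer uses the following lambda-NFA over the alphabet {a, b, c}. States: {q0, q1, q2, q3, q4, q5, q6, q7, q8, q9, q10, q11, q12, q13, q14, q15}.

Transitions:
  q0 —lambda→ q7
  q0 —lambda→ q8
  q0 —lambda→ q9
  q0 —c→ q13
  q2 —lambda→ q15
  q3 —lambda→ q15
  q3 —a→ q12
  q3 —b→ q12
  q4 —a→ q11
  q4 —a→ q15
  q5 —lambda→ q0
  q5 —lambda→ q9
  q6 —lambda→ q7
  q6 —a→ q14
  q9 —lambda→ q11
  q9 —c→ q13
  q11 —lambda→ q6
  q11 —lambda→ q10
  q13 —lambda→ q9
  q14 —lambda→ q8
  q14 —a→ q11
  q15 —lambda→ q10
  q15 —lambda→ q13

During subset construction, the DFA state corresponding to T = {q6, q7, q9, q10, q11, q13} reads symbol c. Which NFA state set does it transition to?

q9 on c → {q13}.
No c-transition from q6, q7, q10, q11, q13.
Union after reading c: {q13}.
Now take the lambda-closure:
From q13 via lambda: add q9.
From q9 via lambda: add q11.
From q11 via lambda: add q6, q10.
From q6 via lambda: add q7.
No new states can be added; the closed set is {q6, q7, q9, q10, q11, q13}.

{q6, q7, q9, q10, q11, q13}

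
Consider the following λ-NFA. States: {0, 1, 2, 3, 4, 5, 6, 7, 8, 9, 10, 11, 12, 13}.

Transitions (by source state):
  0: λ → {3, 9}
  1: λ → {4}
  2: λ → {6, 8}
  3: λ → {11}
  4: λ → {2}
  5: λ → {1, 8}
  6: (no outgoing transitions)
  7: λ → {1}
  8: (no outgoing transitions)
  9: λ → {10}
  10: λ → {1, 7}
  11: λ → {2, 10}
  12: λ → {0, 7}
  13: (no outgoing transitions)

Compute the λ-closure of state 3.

{1, 2, 3, 4, 6, 7, 8, 10, 11}

Start with {3}.
From 3 via λ: add 11.
From 11 via λ: add 2, 10.
From 2 via λ: add 6, 8.
From 10 via λ: add 1, 7.
From 1 via λ: add 4.
No new states can be added; the closed set is {1, 2, 3, 4, 6, 7, 8, 10, 11}.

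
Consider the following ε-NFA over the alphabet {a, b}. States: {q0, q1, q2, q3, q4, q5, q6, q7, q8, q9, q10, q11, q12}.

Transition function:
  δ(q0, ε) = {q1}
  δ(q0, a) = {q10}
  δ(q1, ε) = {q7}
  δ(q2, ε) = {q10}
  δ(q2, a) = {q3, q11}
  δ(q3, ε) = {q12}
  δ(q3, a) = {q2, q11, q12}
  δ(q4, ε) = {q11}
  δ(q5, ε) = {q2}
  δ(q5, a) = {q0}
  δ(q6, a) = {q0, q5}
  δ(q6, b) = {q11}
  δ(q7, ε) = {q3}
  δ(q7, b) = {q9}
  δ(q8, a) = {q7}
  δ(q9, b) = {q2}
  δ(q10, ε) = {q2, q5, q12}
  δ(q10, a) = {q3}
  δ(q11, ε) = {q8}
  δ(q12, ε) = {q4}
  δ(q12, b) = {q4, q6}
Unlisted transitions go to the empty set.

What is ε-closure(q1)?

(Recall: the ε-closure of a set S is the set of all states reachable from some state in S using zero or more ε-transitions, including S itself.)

Start with {q1}.
From q1 via ε: add q7.
From q7 via ε: add q3.
From q3 via ε: add q12.
From q12 via ε: add q4.
From q4 via ε: add q11.
From q11 via ε: add q8.
No new states can be added; the closed set is {q1, q3, q4, q7, q8, q11, q12}.

{q1, q3, q4, q7, q8, q11, q12}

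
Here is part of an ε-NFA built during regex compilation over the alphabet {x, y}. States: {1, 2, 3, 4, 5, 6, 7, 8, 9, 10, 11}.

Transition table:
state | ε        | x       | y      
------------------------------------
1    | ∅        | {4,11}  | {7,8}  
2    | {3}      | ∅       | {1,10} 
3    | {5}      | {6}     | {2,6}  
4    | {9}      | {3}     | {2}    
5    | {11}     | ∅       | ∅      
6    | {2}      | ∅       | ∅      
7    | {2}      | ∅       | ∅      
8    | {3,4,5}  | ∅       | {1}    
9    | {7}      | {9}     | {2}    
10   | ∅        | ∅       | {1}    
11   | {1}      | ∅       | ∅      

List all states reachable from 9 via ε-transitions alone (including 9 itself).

{1, 2, 3, 5, 7, 9, 11}

Start with {9}.
From 9 via ε: add 7.
From 7 via ε: add 2.
From 2 via ε: add 3.
From 3 via ε: add 5.
From 5 via ε: add 11.
From 11 via ε: add 1.
No new states can be added; the closed set is {1, 2, 3, 5, 7, 9, 11}.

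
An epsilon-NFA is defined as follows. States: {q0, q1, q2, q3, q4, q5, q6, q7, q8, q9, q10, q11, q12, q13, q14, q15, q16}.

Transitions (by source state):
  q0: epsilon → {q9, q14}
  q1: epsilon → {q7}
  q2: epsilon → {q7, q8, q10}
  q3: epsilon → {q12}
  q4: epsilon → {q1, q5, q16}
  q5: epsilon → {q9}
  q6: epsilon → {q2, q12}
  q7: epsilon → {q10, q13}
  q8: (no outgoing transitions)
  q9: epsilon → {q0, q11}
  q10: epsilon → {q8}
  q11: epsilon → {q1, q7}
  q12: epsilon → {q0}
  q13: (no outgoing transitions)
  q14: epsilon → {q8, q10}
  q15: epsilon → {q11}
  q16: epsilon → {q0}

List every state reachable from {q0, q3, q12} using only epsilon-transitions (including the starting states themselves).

Start with {q0, q3, q12}.
From q0 via epsilon: add q9, q14.
From q9 via epsilon: add q11.
From q14 via epsilon: add q8, q10.
From q11 via epsilon: add q1, q7.
From q7 via epsilon: add q13.
No new states can be added; the closed set is {q0, q1, q3, q7, q8, q9, q10, q11, q12, q13, q14}.

{q0, q1, q3, q7, q8, q9, q10, q11, q12, q13, q14}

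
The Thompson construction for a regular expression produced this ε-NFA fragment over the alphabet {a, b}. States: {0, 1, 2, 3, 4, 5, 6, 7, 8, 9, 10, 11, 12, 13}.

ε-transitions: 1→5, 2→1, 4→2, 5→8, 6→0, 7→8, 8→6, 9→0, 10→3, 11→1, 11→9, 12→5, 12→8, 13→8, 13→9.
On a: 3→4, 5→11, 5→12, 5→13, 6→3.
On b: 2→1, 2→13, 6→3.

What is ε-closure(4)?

Start with {4}.
From 4 via ε: add 2.
From 2 via ε: add 1.
From 1 via ε: add 5.
From 5 via ε: add 8.
From 8 via ε: add 6.
From 6 via ε: add 0.
No new states can be added; the closed set is {0, 1, 2, 4, 5, 6, 8}.

{0, 1, 2, 4, 5, 6, 8}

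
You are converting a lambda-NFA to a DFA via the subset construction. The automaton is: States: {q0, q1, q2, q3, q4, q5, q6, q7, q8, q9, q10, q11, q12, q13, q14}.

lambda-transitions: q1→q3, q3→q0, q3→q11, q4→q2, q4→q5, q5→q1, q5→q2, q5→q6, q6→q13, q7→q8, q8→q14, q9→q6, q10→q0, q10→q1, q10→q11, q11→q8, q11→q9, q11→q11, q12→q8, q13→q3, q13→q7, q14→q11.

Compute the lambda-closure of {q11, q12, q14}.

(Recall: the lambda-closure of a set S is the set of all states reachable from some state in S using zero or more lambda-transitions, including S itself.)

Start with {q11, q12, q14}.
From q11 via lambda: add q8, q9.
From q9 via lambda: add q6.
From q6 via lambda: add q13.
From q13 via lambda: add q3, q7.
From q3 via lambda: add q0.
No new states can be added; the closed set is {q0, q3, q6, q7, q8, q9, q11, q12, q13, q14}.

{q0, q3, q6, q7, q8, q9, q11, q12, q13, q14}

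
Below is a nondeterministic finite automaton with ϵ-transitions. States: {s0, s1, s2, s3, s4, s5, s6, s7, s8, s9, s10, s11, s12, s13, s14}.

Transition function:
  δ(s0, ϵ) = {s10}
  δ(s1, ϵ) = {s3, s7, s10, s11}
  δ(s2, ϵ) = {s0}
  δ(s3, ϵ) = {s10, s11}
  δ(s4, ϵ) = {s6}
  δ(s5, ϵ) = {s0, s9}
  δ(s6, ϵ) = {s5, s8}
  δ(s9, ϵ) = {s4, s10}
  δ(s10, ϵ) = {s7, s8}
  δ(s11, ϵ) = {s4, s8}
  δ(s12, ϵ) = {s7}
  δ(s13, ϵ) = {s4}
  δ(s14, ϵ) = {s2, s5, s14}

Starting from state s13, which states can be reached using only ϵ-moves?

{s0, s4, s5, s6, s7, s8, s9, s10, s13}

Start with {s13}.
From s13 via ϵ: add s4.
From s4 via ϵ: add s6.
From s6 via ϵ: add s5, s8.
From s5 via ϵ: add s0, s9.
From s0 via ϵ: add s10.
From s10 via ϵ: add s7.
No new states can be added; the closed set is {s0, s4, s5, s6, s7, s8, s9, s10, s13}.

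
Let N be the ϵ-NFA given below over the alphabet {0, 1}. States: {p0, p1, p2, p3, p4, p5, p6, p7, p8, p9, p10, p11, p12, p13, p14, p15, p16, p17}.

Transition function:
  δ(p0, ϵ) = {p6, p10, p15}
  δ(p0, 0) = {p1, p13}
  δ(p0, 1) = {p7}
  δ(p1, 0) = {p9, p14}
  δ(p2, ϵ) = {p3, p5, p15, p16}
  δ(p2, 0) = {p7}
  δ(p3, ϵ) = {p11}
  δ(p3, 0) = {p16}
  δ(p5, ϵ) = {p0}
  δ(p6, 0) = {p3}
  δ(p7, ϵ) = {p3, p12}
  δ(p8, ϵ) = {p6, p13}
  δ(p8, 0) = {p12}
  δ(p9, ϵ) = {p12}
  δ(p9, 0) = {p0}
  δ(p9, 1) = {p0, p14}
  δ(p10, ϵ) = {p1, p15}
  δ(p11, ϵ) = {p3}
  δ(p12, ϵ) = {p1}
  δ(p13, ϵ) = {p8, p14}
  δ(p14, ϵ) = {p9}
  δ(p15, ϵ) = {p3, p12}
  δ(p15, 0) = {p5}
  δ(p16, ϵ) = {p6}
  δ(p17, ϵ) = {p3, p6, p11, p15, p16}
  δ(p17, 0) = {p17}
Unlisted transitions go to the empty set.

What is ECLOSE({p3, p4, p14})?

Start with {p3, p4, p14}.
From p3 via ϵ: add p11.
From p14 via ϵ: add p9.
From p9 via ϵ: add p12.
From p12 via ϵ: add p1.
No new states can be added; the closed set is {p1, p3, p4, p9, p11, p12, p14}.

{p1, p3, p4, p9, p11, p12, p14}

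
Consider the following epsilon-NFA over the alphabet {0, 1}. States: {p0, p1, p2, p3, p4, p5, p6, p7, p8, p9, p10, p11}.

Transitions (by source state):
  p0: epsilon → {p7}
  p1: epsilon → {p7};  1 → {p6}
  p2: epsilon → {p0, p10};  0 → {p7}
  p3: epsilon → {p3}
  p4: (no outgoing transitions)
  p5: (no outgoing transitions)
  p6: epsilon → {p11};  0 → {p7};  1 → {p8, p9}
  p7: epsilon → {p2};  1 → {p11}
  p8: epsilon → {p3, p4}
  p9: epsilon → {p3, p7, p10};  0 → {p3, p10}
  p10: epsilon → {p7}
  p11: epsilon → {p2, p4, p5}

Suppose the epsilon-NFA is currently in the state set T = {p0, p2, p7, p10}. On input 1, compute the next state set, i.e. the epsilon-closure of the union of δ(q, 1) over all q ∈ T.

{p0, p2, p4, p5, p7, p10, p11}

p7 on 1 → {p11}.
No 1-transition from p0, p2, p10.
Union after reading 1: {p11}.
Now take the epsilon-closure:
From p11 via epsilon: add p2, p4, p5.
From p2 via epsilon: add p0, p10.
From p0 via epsilon: add p7.
No new states can be added; the closed set is {p0, p2, p4, p5, p7, p10, p11}.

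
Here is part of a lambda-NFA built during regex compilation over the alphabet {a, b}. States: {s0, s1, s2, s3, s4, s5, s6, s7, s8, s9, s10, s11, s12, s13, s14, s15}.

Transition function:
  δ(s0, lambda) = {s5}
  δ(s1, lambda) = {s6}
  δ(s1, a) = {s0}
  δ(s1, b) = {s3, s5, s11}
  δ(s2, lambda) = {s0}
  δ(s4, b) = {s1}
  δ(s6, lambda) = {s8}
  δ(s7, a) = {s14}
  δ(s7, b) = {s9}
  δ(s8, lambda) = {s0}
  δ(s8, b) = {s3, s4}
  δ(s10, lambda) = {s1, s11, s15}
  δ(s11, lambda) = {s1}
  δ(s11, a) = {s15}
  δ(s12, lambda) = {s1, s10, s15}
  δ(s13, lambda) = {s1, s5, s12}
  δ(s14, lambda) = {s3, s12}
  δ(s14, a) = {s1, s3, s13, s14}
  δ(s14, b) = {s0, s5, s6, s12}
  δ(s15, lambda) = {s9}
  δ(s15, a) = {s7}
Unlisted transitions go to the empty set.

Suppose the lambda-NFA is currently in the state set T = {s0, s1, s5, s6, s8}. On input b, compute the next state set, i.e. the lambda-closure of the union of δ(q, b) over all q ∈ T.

s1 on b → {s3, s5, s11}.
s8 on b → {s3, s4}.
No b-transition from s0, s5, s6.
Union after reading b: {s3, s4, s5, s11}.
Now take the lambda-closure:
From s11 via lambda: add s1.
From s1 via lambda: add s6.
From s6 via lambda: add s8.
From s8 via lambda: add s0.
No new states can be added; the closed set is {s0, s1, s3, s4, s5, s6, s8, s11}.

{s0, s1, s3, s4, s5, s6, s8, s11}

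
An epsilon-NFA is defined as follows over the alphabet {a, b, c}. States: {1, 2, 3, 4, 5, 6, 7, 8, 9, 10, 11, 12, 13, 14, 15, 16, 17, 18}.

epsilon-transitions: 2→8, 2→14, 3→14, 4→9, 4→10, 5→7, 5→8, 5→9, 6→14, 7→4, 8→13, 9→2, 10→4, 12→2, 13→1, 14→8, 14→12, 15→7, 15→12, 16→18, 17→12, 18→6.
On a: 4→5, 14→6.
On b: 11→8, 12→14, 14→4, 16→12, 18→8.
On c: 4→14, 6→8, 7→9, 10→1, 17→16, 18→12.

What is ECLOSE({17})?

{1, 2, 8, 12, 13, 14, 17}

Start with {17}.
From 17 via epsilon: add 12.
From 12 via epsilon: add 2.
From 2 via epsilon: add 8, 14.
From 8 via epsilon: add 13.
From 13 via epsilon: add 1.
No new states can be added; the closed set is {1, 2, 8, 12, 13, 14, 17}.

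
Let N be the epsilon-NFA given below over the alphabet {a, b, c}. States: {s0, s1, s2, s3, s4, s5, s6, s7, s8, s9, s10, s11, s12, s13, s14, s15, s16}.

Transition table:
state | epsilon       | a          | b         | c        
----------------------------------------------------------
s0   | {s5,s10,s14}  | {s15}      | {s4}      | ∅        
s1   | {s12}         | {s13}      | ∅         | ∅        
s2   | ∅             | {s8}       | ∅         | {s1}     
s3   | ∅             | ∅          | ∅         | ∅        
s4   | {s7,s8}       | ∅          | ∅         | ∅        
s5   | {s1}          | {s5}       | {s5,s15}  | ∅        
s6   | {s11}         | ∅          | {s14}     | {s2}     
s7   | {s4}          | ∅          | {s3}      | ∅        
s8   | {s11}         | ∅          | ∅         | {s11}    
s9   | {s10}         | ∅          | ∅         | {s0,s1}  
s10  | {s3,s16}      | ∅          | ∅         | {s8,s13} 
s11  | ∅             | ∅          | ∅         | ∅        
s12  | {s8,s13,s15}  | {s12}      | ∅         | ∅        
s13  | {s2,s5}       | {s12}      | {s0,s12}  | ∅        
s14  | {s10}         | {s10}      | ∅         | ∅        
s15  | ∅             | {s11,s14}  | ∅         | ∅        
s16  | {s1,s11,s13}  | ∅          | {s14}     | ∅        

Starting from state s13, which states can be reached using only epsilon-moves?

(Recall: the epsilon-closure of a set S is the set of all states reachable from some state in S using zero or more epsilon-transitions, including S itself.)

Start with {s13}.
From s13 via epsilon: add s2, s5.
From s5 via epsilon: add s1.
From s1 via epsilon: add s12.
From s12 via epsilon: add s8, s15.
From s8 via epsilon: add s11.
No new states can be added; the closed set is {s1, s2, s5, s8, s11, s12, s13, s15}.

{s1, s2, s5, s8, s11, s12, s13, s15}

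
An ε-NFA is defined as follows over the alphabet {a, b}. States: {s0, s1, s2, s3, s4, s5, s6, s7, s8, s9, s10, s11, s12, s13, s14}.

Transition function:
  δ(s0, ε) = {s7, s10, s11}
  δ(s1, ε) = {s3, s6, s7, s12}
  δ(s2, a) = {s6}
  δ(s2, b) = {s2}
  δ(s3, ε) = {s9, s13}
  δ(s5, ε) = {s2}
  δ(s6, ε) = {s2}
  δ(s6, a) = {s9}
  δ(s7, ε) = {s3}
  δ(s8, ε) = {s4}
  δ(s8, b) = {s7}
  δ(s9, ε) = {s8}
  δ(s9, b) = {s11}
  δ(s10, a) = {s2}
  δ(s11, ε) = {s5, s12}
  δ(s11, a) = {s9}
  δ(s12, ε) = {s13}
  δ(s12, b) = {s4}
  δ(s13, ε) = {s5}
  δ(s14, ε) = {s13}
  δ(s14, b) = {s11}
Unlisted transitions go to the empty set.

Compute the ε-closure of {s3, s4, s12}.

Start with {s3, s4, s12}.
From s3 via ε: add s9, s13.
From s9 via ε: add s8.
From s13 via ε: add s5.
From s5 via ε: add s2.
No new states can be added; the closed set is {s2, s3, s4, s5, s8, s9, s12, s13}.

{s2, s3, s4, s5, s8, s9, s12, s13}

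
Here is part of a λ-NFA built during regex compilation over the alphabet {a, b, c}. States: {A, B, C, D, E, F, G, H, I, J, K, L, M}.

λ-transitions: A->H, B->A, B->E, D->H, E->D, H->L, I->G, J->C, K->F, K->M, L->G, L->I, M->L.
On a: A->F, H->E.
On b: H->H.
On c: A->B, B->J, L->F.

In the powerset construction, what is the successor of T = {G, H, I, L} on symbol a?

{D, E, G, H, I, L}

H on a → {E}.
No a-transition from G, I, L.
Union after reading a: {E}.
Now take the λ-closure:
From E via λ: add D.
From D via λ: add H.
From H via λ: add L.
From L via λ: add G, I.
No new states can be added; the closed set is {D, E, G, H, I, L}.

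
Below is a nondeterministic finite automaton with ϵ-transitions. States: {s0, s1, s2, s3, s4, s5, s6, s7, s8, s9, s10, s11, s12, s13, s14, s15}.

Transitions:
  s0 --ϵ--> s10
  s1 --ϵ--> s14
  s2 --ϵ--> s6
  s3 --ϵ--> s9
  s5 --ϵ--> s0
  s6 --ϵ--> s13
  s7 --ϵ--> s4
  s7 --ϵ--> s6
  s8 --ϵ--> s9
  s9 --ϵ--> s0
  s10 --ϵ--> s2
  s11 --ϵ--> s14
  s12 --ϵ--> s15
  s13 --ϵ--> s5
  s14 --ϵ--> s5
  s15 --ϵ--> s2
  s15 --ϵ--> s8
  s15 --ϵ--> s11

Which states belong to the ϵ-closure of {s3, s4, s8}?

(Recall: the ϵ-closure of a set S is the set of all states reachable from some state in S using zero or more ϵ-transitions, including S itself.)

Start with {s3, s4, s8}.
From s3 via ϵ: add s9.
From s9 via ϵ: add s0.
From s0 via ϵ: add s10.
From s10 via ϵ: add s2.
From s2 via ϵ: add s6.
From s6 via ϵ: add s13.
From s13 via ϵ: add s5.
No new states can be added; the closed set is {s0, s2, s3, s4, s5, s6, s8, s9, s10, s13}.

{s0, s2, s3, s4, s5, s6, s8, s9, s10, s13}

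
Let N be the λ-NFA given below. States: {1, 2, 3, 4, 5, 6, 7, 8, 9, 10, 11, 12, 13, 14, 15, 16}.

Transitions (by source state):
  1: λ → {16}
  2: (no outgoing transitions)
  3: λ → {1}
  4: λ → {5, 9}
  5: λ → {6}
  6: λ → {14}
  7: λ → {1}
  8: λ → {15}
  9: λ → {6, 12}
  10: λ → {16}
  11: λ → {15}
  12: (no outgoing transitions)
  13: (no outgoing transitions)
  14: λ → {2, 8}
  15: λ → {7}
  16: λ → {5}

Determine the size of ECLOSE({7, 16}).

9

Start with {7, 16}.
From 7 via λ: add 1.
From 16 via λ: add 5.
From 5 via λ: add 6.
From 6 via λ: add 14.
From 14 via λ: add 2, 8.
From 8 via λ: add 15.
λ-closure = {1, 2, 5, 6, 7, 8, 14, 15, 16}, which has 9 states.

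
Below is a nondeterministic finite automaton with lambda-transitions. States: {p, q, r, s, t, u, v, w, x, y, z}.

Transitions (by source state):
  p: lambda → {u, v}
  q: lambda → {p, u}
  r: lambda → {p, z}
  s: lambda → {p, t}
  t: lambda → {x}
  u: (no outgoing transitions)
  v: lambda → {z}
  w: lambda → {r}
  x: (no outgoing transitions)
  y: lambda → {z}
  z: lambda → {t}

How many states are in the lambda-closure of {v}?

Start with {v}.
From v via lambda: add z.
From z via lambda: add t.
From t via lambda: add x.
lambda-closure = {t, v, x, z}, which has 4 states.

4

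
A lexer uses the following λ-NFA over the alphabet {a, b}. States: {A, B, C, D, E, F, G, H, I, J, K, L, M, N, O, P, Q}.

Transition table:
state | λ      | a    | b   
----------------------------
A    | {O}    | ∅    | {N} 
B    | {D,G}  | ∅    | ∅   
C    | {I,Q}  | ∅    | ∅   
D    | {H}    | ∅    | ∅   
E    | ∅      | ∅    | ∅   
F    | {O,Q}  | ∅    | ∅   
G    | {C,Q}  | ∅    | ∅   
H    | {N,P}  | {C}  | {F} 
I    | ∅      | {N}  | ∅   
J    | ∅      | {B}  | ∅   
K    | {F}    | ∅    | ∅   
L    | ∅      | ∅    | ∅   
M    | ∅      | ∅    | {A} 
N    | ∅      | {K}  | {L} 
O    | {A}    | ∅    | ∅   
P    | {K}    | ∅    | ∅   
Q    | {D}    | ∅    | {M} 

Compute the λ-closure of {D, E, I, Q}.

{A, D, E, F, H, I, K, N, O, P, Q}

Start with {D, E, I, Q}.
From D via λ: add H.
From H via λ: add N, P.
From P via λ: add K.
From K via λ: add F.
From F via λ: add O.
From O via λ: add A.
No new states can be added; the closed set is {A, D, E, F, H, I, K, N, O, P, Q}.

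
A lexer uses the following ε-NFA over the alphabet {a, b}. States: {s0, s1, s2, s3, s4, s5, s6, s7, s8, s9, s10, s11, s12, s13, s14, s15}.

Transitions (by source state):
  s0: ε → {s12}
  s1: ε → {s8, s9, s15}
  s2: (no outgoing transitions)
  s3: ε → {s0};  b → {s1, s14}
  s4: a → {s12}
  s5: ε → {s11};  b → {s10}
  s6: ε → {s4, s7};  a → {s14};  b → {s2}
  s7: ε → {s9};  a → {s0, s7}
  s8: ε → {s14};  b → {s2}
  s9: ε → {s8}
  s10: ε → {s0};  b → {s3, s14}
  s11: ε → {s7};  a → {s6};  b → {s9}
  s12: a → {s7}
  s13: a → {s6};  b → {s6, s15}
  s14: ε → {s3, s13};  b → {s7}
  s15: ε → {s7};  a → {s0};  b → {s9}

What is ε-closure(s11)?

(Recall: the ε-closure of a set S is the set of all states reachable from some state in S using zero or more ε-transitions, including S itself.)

{s0, s3, s7, s8, s9, s11, s12, s13, s14}

Start with {s11}.
From s11 via ε: add s7.
From s7 via ε: add s9.
From s9 via ε: add s8.
From s8 via ε: add s14.
From s14 via ε: add s3, s13.
From s3 via ε: add s0.
From s0 via ε: add s12.
No new states can be added; the closed set is {s0, s3, s7, s8, s9, s11, s12, s13, s14}.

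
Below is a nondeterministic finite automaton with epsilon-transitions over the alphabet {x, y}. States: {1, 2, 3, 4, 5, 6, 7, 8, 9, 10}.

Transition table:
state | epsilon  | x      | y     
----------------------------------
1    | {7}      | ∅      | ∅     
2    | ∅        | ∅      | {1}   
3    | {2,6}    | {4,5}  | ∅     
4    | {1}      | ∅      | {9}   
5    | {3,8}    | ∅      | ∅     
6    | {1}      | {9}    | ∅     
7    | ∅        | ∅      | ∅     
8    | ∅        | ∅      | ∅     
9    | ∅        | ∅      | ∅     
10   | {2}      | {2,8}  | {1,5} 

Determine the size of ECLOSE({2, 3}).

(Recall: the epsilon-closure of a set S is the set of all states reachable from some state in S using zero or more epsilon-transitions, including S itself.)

5

Start with {2, 3}.
From 3 via epsilon: add 6.
From 6 via epsilon: add 1.
From 1 via epsilon: add 7.
epsilon-closure = {1, 2, 3, 6, 7}, which has 5 states.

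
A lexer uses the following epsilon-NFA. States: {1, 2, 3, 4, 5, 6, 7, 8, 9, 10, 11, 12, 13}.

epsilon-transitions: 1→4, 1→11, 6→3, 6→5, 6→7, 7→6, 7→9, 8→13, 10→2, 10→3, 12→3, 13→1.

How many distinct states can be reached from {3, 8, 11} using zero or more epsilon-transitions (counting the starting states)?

Start with {3, 8, 11}.
From 8 via epsilon: add 13.
From 13 via epsilon: add 1.
From 1 via epsilon: add 4.
epsilon-closure = {1, 3, 4, 8, 11, 13}, which has 6 states.

6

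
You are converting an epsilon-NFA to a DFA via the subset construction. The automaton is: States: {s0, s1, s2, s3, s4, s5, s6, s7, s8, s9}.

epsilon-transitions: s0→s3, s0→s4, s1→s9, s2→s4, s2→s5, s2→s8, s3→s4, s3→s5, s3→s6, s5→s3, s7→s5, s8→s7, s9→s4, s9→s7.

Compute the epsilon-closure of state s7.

{s3, s4, s5, s6, s7}

Start with {s7}.
From s7 via epsilon: add s5.
From s5 via epsilon: add s3.
From s3 via epsilon: add s4, s6.
No new states can be added; the closed set is {s3, s4, s5, s6, s7}.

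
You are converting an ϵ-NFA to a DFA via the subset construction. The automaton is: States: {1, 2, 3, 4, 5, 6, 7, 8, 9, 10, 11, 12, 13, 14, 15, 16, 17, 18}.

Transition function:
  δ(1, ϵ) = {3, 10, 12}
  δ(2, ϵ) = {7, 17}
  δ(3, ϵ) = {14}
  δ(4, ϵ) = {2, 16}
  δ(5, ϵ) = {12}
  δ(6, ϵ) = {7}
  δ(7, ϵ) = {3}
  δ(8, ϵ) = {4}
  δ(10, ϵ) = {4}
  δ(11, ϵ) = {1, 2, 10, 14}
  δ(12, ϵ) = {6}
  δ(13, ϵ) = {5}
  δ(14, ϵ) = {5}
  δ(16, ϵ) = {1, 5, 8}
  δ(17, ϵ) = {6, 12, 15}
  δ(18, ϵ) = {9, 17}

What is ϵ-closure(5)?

{3, 5, 6, 7, 12, 14}

Start with {5}.
From 5 via ϵ: add 12.
From 12 via ϵ: add 6.
From 6 via ϵ: add 7.
From 7 via ϵ: add 3.
From 3 via ϵ: add 14.
No new states can be added; the closed set is {3, 5, 6, 7, 12, 14}.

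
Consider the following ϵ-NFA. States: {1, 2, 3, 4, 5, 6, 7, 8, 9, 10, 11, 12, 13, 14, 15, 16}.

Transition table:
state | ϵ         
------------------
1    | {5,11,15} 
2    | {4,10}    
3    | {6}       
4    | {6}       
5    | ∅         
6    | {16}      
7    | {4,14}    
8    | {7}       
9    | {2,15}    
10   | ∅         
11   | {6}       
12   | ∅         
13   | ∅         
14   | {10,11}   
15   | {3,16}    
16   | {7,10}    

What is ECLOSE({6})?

{4, 6, 7, 10, 11, 14, 16}

Start with {6}.
From 6 via ϵ: add 16.
From 16 via ϵ: add 7, 10.
From 7 via ϵ: add 4, 14.
From 14 via ϵ: add 11.
No new states can be added; the closed set is {4, 6, 7, 10, 11, 14, 16}.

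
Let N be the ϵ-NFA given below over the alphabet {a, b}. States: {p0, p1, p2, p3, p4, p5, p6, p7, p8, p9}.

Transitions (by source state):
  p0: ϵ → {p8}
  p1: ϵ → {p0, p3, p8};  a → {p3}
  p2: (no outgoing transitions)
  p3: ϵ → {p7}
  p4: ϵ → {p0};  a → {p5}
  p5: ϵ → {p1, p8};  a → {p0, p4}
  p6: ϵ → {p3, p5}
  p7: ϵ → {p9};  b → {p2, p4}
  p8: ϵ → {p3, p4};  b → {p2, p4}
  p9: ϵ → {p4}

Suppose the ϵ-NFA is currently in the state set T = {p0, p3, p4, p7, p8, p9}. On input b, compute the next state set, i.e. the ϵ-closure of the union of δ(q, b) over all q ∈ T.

p7 on b → {p2, p4}.
p8 on b → {p2, p4}.
No b-transition from p0, p3, p4, p9.
Union after reading b: {p2, p4}.
Now take the ϵ-closure:
From p4 via ϵ: add p0.
From p0 via ϵ: add p8.
From p8 via ϵ: add p3.
From p3 via ϵ: add p7.
From p7 via ϵ: add p9.
No new states can be added; the closed set is {p0, p2, p3, p4, p7, p8, p9}.

{p0, p2, p3, p4, p7, p8, p9}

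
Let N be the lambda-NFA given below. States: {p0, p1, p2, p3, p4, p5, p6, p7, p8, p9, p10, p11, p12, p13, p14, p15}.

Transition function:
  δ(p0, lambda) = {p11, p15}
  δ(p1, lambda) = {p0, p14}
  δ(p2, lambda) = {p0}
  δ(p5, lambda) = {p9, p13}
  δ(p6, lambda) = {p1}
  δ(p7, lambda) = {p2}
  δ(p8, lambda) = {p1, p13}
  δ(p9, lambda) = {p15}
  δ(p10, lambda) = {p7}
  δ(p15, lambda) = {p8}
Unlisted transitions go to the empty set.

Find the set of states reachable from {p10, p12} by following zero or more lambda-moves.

{p0, p1, p2, p7, p8, p10, p11, p12, p13, p14, p15}

Start with {p10, p12}.
From p10 via lambda: add p7.
From p7 via lambda: add p2.
From p2 via lambda: add p0.
From p0 via lambda: add p11, p15.
From p15 via lambda: add p8.
From p8 via lambda: add p1, p13.
From p1 via lambda: add p14.
No new states can be added; the closed set is {p0, p1, p2, p7, p8, p10, p11, p12, p13, p14, p15}.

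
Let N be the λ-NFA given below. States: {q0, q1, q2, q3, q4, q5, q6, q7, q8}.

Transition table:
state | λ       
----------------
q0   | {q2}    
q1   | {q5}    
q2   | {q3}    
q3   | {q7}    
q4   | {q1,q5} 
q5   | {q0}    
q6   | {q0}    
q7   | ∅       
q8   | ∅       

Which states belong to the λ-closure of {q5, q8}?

{q0, q2, q3, q5, q7, q8}

Start with {q5, q8}.
From q5 via λ: add q0.
From q0 via λ: add q2.
From q2 via λ: add q3.
From q3 via λ: add q7.
No new states can be added; the closed set is {q0, q2, q3, q5, q7, q8}.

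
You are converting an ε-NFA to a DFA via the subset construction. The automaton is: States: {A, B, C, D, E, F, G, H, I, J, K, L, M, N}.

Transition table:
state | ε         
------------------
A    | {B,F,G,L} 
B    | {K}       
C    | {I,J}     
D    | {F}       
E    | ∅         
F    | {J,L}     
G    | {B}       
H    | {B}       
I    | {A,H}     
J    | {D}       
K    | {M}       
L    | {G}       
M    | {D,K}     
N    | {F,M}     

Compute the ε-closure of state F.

Start with {F}.
From F via ε: add J, L.
From J via ε: add D.
From L via ε: add G.
From G via ε: add B.
From B via ε: add K.
From K via ε: add M.
No new states can be added; the closed set is {B, D, F, G, J, K, L, M}.

{B, D, F, G, J, K, L, M}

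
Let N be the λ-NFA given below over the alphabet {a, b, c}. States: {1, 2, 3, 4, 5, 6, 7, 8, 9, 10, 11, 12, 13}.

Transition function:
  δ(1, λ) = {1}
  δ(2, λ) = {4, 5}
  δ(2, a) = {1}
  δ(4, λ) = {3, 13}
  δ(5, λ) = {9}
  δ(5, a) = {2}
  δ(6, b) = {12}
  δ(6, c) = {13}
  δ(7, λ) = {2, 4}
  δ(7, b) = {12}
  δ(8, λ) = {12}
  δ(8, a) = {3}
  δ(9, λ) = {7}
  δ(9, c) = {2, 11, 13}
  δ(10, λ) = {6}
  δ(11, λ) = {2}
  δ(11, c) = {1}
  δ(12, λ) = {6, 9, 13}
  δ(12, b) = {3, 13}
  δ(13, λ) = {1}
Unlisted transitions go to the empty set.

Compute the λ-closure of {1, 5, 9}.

Start with {1, 5, 9}.
From 9 via λ: add 7.
From 7 via λ: add 2, 4.
From 4 via λ: add 3, 13.
No new states can be added; the closed set is {1, 2, 3, 4, 5, 7, 9, 13}.

{1, 2, 3, 4, 5, 7, 9, 13}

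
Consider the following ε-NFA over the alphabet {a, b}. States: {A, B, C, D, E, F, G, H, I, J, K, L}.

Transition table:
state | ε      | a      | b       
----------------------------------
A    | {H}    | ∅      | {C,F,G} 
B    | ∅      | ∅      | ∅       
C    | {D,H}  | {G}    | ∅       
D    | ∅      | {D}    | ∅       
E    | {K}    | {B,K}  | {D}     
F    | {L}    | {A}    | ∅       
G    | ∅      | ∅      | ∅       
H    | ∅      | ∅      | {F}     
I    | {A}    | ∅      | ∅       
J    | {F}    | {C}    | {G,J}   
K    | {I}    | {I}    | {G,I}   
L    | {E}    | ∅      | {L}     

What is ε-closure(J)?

Start with {J}.
From J via ε: add F.
From F via ε: add L.
From L via ε: add E.
From E via ε: add K.
From K via ε: add I.
From I via ε: add A.
From A via ε: add H.
No new states can be added; the closed set is {A, E, F, H, I, J, K, L}.

{A, E, F, H, I, J, K, L}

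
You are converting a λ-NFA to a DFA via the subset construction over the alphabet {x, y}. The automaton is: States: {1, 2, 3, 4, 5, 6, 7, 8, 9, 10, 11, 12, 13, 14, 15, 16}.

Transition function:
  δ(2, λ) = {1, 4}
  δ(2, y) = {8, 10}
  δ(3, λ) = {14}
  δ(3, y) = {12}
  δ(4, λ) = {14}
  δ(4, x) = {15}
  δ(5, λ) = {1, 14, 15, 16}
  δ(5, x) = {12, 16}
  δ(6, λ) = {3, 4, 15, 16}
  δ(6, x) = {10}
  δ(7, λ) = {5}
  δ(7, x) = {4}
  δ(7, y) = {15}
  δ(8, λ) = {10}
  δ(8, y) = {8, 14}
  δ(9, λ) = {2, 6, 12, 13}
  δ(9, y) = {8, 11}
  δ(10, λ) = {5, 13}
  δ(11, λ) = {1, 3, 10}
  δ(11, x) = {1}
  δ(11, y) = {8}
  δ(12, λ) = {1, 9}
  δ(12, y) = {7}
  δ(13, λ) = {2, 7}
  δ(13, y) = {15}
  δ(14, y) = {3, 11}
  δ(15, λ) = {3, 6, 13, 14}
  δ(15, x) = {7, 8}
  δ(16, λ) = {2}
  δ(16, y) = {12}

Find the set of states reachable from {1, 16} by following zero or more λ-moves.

{1, 2, 4, 14, 16}

Start with {1, 16}.
From 16 via λ: add 2.
From 2 via λ: add 4.
From 4 via λ: add 14.
No new states can be added; the closed set is {1, 2, 4, 14, 16}.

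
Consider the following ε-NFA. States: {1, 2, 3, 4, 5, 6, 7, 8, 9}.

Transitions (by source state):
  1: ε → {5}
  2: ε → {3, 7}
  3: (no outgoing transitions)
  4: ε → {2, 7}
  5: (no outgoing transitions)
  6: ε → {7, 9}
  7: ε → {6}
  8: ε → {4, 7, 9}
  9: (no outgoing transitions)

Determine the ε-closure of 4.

Start with {4}.
From 4 via ε: add 2, 7.
From 2 via ε: add 3.
From 7 via ε: add 6.
From 6 via ε: add 9.
No new states can be added; the closed set is {2, 3, 4, 6, 7, 9}.

{2, 3, 4, 6, 7, 9}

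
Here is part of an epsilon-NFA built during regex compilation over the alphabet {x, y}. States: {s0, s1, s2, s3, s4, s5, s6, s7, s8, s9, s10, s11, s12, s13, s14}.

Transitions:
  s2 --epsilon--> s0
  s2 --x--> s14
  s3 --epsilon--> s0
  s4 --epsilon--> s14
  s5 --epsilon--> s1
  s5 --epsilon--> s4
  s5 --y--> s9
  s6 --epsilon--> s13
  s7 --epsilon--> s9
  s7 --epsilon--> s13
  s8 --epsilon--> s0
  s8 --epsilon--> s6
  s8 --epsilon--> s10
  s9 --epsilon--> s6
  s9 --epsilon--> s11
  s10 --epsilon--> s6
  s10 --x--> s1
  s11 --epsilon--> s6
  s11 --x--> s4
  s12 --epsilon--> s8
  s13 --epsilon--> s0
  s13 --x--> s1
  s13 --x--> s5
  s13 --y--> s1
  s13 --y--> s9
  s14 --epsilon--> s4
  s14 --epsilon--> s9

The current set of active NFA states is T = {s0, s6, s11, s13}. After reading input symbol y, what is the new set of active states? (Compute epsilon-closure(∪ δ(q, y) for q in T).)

{s0, s1, s6, s9, s11, s13}

s13 on y → {s1, s9}.
No y-transition from s0, s6, s11.
Union after reading y: {s1, s9}.
Now take the epsilon-closure:
From s9 via epsilon: add s6, s11.
From s6 via epsilon: add s13.
From s13 via epsilon: add s0.
No new states can be added; the closed set is {s0, s1, s6, s9, s11, s13}.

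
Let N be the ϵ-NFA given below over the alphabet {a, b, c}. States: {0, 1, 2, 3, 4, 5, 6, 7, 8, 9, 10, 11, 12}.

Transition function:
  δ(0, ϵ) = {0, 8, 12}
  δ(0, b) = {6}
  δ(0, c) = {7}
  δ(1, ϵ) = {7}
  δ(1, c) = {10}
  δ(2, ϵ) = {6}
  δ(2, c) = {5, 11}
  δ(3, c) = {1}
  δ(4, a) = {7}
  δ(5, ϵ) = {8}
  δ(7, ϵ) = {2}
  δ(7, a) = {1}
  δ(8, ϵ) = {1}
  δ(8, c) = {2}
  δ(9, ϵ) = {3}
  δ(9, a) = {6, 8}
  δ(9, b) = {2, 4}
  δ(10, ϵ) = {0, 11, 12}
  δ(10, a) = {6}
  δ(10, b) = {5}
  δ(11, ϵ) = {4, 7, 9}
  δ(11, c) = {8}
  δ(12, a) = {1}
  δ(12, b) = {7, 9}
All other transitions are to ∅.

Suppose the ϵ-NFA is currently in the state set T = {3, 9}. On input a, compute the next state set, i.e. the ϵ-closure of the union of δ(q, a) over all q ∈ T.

9 on a → {6, 8}.
No a-transition from 3.
Union after reading a: {6, 8}.
Now take the ϵ-closure:
From 8 via ϵ: add 1.
From 1 via ϵ: add 7.
From 7 via ϵ: add 2.
No new states can be added; the closed set is {1, 2, 6, 7, 8}.

{1, 2, 6, 7, 8}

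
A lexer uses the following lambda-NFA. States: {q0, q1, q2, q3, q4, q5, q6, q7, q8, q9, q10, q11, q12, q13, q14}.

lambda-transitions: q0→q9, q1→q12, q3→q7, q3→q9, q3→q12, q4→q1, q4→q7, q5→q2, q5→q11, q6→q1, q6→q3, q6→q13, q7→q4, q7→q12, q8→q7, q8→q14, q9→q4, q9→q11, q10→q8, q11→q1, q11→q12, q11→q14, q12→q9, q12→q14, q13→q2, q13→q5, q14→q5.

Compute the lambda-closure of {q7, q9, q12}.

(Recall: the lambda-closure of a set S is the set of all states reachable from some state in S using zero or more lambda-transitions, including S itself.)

Start with {q7, q9, q12}.
From q7 via lambda: add q4.
From q9 via lambda: add q11.
From q12 via lambda: add q14.
From q4 via lambda: add q1.
From q14 via lambda: add q5.
From q5 via lambda: add q2.
No new states can be added; the closed set is {q1, q2, q4, q5, q7, q9, q11, q12, q14}.

{q1, q2, q4, q5, q7, q9, q11, q12, q14}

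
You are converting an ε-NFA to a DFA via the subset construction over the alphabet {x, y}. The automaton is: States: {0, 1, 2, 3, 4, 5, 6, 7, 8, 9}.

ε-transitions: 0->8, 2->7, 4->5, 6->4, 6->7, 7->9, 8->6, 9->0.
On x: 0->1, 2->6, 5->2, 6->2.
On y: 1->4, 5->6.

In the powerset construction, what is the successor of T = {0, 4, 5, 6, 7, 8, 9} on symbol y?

5 on y → {6}.
No y-transition from 0, 4, 6, 7, 8, 9.
Union after reading y: {6}.
Now take the ε-closure:
From 6 via ε: add 4, 7.
From 4 via ε: add 5.
From 7 via ε: add 9.
From 9 via ε: add 0.
From 0 via ε: add 8.
No new states can be added; the closed set is {0, 4, 5, 6, 7, 8, 9}.

{0, 4, 5, 6, 7, 8, 9}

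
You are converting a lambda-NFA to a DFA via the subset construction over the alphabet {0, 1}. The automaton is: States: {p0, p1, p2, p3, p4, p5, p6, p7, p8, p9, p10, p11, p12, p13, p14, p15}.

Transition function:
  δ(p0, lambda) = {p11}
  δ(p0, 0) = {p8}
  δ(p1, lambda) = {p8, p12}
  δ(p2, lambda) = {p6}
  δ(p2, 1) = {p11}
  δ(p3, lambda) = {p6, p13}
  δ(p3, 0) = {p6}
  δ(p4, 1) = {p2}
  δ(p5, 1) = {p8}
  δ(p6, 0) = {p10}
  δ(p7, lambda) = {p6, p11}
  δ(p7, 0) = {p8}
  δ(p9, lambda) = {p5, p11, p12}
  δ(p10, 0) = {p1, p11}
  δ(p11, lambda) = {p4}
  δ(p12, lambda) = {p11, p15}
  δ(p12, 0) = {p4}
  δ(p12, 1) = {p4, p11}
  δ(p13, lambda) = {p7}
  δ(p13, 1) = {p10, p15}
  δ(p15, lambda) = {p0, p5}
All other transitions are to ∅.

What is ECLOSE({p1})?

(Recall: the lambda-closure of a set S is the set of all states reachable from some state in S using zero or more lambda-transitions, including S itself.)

Start with {p1}.
From p1 via lambda: add p8, p12.
From p12 via lambda: add p11, p15.
From p11 via lambda: add p4.
From p15 via lambda: add p0, p5.
No new states can be added; the closed set is {p0, p1, p4, p5, p8, p11, p12, p15}.

{p0, p1, p4, p5, p8, p11, p12, p15}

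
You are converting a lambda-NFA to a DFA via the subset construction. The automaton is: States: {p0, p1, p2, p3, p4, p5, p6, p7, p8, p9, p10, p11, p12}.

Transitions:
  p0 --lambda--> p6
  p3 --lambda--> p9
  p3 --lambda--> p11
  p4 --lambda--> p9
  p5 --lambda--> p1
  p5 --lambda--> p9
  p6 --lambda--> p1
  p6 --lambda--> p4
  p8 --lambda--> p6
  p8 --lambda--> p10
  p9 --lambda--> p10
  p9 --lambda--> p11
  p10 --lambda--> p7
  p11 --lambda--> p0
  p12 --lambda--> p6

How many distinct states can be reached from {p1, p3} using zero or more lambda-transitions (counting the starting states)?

Start with {p1, p3}.
From p3 via lambda: add p9, p11.
From p9 via lambda: add p10.
From p11 via lambda: add p0.
From p0 via lambda: add p6.
From p10 via lambda: add p7.
From p6 via lambda: add p4.
lambda-closure = {p0, p1, p3, p4, p6, p7, p9, p10, p11}, which has 9 states.

9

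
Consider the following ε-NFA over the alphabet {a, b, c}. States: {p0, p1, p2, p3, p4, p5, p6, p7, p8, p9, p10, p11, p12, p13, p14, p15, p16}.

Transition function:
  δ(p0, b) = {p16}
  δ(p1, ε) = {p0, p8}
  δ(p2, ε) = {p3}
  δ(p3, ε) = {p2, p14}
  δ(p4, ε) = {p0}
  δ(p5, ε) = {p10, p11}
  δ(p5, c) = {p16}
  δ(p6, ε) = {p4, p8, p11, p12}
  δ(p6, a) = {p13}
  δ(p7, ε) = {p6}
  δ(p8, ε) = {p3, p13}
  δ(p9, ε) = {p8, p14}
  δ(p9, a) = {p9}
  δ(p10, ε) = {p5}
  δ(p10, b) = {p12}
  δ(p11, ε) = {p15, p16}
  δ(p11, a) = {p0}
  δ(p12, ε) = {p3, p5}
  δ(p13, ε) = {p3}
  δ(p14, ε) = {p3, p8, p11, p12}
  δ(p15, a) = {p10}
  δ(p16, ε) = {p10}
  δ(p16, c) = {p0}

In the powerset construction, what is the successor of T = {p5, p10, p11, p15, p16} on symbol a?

{p0, p5, p10, p11, p15, p16}

p11 on a → {p0}.
p15 on a → {p10}.
No a-transition from p5, p10, p16.
Union after reading a: {p0, p10}.
Now take the ε-closure:
From p10 via ε: add p5.
From p5 via ε: add p11.
From p11 via ε: add p15, p16.
No new states can be added; the closed set is {p0, p5, p10, p11, p15, p16}.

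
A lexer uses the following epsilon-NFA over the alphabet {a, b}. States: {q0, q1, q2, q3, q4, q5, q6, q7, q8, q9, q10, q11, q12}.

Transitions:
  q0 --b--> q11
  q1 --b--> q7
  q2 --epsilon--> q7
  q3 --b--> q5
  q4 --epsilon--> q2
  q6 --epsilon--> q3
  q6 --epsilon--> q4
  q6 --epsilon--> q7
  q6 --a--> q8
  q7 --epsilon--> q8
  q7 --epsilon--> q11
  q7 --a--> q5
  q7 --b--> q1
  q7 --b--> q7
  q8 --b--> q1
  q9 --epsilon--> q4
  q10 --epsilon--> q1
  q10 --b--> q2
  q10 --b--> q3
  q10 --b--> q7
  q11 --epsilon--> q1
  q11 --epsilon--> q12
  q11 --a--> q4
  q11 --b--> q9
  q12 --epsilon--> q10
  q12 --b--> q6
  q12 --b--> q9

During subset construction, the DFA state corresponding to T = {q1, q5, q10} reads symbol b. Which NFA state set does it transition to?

{q1, q2, q3, q7, q8, q10, q11, q12}

q1 on b → {q7}.
q10 on b → {q2, q3, q7}.
No b-transition from q5.
Union after reading b: {q2, q3, q7}.
Now take the epsilon-closure:
From q7 via epsilon: add q8, q11.
From q11 via epsilon: add q1, q12.
From q12 via epsilon: add q10.
No new states can be added; the closed set is {q1, q2, q3, q7, q8, q10, q11, q12}.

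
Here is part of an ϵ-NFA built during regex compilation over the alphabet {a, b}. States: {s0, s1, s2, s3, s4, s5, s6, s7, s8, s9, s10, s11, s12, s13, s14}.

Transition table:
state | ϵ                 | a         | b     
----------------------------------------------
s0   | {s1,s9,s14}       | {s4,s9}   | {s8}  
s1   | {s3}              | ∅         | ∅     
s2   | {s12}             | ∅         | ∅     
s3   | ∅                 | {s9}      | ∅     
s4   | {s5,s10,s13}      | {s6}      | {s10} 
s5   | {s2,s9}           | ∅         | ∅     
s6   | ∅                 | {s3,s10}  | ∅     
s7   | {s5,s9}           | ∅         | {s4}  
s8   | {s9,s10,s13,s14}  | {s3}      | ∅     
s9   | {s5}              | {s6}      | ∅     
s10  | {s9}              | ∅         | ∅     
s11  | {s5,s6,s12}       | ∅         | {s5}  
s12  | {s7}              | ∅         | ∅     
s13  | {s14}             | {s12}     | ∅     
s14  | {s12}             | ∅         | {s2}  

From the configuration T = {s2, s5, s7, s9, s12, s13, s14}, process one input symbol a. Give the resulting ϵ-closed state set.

s9 on a → {s6}.
s13 on a → {s12}.
No a-transition from s2, s5, s7, s12, s14.
Union after reading a: {s6, s12}.
Now take the ϵ-closure:
From s12 via ϵ: add s7.
From s7 via ϵ: add s5, s9.
From s5 via ϵ: add s2.
No new states can be added; the closed set is {s2, s5, s6, s7, s9, s12}.

{s2, s5, s6, s7, s9, s12}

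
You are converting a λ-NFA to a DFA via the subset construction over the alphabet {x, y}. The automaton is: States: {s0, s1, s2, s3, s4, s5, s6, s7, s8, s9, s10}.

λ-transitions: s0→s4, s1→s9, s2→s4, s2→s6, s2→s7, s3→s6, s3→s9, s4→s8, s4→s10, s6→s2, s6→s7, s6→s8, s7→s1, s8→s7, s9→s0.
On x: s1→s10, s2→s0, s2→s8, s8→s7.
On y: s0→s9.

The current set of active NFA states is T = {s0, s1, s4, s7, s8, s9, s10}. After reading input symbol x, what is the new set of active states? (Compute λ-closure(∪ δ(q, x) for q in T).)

s1 on x → {s10}.
s8 on x → {s7}.
No x-transition from s0, s4, s7, s9, s10.
Union after reading x: {s7, s10}.
Now take the λ-closure:
From s7 via λ: add s1.
From s1 via λ: add s9.
From s9 via λ: add s0.
From s0 via λ: add s4.
From s4 via λ: add s8.
No new states can be added; the closed set is {s0, s1, s4, s7, s8, s9, s10}.

{s0, s1, s4, s7, s8, s9, s10}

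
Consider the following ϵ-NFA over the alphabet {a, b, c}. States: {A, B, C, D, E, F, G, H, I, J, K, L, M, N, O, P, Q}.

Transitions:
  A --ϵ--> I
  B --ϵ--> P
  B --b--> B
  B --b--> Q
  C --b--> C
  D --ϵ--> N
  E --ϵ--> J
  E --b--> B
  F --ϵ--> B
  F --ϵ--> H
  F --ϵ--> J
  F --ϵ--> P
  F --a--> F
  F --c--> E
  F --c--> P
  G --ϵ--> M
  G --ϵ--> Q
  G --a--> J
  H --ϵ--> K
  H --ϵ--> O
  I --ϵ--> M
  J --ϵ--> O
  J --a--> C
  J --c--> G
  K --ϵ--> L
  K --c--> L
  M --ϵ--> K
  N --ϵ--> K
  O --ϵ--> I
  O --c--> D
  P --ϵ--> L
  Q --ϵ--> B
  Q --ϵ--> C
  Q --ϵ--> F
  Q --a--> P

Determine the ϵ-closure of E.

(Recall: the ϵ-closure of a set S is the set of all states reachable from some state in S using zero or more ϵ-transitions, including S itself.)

Start with {E}.
From E via ϵ: add J.
From J via ϵ: add O.
From O via ϵ: add I.
From I via ϵ: add M.
From M via ϵ: add K.
From K via ϵ: add L.
No new states can be added; the closed set is {E, I, J, K, L, M, O}.

{E, I, J, K, L, M, O}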